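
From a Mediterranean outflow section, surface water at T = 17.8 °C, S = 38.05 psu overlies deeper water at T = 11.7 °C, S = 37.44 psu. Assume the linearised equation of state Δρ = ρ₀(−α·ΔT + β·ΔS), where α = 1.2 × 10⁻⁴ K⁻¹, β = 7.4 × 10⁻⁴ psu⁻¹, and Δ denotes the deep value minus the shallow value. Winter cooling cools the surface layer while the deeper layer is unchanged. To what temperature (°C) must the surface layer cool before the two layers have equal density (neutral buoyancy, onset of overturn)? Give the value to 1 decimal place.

15.5 °C

Neutral buoyancy requires Δρ = 0, i.e. −α(T_deep − T_surf′) + β(S_deep − S_surf) = 0.
T_surf′ = T_deep − (β/α)·ΔS = 11.7 − (7.4 × 10⁻⁴/1.2 × 10⁻⁴)·(-0.61) = 15.462 °C.
Cooling required: 17.8 − (15.462) = 2.338 °C.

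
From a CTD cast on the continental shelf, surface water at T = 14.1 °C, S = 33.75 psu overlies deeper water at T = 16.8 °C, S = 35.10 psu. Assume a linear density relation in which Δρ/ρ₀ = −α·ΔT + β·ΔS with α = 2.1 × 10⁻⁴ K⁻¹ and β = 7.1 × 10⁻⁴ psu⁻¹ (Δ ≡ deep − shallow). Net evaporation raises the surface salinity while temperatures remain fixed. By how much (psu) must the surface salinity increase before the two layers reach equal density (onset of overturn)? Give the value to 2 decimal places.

0.55 psu

Neutral buoyancy requires −α(T_deep − T_surf) + β(S_deep − S_surf′) = 0.
S_surf′ = S_deep − (α/β)·ΔT = 35.10 − (2.1 × 10⁻⁴/7.1 × 10⁻⁴)·(+2.7) = 34.3014 psu.
Increase required: 34.3014 − 33.75 = 0.5514 psu.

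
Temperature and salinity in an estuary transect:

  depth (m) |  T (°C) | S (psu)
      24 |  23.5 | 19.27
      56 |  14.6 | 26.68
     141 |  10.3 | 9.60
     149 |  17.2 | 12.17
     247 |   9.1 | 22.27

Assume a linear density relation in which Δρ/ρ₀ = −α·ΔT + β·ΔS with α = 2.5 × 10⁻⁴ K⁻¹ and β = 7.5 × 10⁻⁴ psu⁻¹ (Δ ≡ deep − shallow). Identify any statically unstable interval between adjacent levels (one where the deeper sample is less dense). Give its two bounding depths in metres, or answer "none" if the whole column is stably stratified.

Evaluate Δρ/ρ₀ = −αΔT + βΔS across each adjacent pair:
  24–56 m: −αΔT+βΔS = −(2.5 × 10⁻⁴)(-8.9)+(7.5 × 10⁻⁴)(+7.41) = 7.8 × 10⁻³ → stable
  56–141 m: −αΔT+βΔS = −(2.5 × 10⁻⁴)(-4.3)+(7.5 × 10⁻⁴)(-17.08) = -0.012 → UNSTABLE
  141–149 m: −αΔT+βΔS = −(2.5 × 10⁻⁴)(+6.9)+(7.5 × 10⁻⁴)(+2.57) = 2.0 × 10⁻⁴ → stable
  149–247 m: −αΔT+βΔS = −(2.5 × 10⁻⁴)(-8.1)+(7.5 × 10⁻⁴)(+10.10) = 9.6 × 10⁻³ → stable
The 56–141 m interval has Δρ < 0: lighter water underlies denser water.

56–141 m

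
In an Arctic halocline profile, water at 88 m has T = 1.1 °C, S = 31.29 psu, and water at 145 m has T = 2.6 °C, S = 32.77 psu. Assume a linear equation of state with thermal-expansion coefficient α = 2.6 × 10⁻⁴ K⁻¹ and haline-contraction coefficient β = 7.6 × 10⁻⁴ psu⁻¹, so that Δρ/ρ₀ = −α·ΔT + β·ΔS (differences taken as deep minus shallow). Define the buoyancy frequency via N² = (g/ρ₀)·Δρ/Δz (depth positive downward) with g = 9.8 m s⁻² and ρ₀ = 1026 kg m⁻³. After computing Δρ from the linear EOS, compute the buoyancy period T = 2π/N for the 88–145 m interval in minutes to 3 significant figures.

9.32 min

ΔT = +1.5 K, ΔS = +1.48 psu (deep − shallow).
Δρ/ρ₀ = −αΔT + βΔS = -3.90 × 10⁻⁴ + 1.1248 × 10⁻³ = 7.348 × 10⁻⁴, so Δρ ≈ 0.7539 kg m⁻³.
N² = (g/ρ₀)·Δρ/Δz = g·(Δρ/ρ₀)/Δz = 9.8 × 7.348 × 10⁻⁴ / 57 = 1.2633 × 10⁻⁴ s⁻².
N = √(1.2633 × 10⁻⁴) = 0.011240 rad s⁻¹ → T = 2π/N = 559.00 s = 9.3167 min ≈ 9.32 min.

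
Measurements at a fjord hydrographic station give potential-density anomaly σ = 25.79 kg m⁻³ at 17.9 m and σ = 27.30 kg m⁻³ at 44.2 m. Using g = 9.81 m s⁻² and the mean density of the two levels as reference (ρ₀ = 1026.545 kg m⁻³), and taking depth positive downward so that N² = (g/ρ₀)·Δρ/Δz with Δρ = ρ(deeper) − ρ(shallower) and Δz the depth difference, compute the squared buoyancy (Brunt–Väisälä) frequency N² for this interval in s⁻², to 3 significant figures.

5.49 × 10⁻⁴ s⁻²

Δρ = 1027.30 − 1025.79 = 1.51 kg m⁻³ over Δz = 44.2 − 17.9 = 26.3 m.
N² = (9.81/1026.545) × (1.51/26.3) = 5.4867 × 10⁻⁴ s⁻² ≈ 5.49 × 10⁻⁴ s⁻².
A positive N² confirms static stability across the interval.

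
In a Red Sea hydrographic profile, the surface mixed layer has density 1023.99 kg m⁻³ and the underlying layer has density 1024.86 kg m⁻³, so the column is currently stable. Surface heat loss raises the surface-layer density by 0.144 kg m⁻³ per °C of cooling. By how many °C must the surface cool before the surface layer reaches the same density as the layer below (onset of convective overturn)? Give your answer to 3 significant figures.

Density deficit of the surface layer: 1024.86 − 1023.99 = 0.87 kg m⁻³.
Required change = 0.87 / 0.144 = 6.04 °C.

6.04 °C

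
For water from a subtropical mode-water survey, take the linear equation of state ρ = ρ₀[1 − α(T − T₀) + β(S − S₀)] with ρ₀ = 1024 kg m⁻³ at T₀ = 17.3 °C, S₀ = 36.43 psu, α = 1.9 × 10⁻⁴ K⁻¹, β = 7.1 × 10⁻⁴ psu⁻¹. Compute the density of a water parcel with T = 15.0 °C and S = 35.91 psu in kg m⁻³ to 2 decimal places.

T − T₀ = -2.3 K, S − S₀ = -0.52 psu.
Bracket = 1 − α·(-2.3) + β·(-0.52) = 1 + (6.78 × 10⁻⁵) = 1.0000678.
ρ = 1024 × 1.0000678 = 1024.07 kg m⁻³.

1024.07 kg m⁻³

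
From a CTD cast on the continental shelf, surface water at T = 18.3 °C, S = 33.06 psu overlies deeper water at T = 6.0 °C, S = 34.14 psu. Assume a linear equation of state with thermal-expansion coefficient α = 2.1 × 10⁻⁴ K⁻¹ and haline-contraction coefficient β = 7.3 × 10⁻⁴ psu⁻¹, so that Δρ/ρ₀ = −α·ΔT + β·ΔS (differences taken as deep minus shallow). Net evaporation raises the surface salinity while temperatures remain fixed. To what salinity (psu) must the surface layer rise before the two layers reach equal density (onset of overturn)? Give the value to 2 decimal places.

Neutral buoyancy requires −α(T_deep − T_surf) + β(S_deep − S_surf′) = 0.
S_surf′ = S_deep − (α/β)·ΔT = 34.14 − (2.1 × 10⁻⁴/7.3 × 10⁻⁴)·(-12.3) = 37.6784 psu.
Increase required: 37.6784 − 33.06 = 4.6184 psu.

37.68 psu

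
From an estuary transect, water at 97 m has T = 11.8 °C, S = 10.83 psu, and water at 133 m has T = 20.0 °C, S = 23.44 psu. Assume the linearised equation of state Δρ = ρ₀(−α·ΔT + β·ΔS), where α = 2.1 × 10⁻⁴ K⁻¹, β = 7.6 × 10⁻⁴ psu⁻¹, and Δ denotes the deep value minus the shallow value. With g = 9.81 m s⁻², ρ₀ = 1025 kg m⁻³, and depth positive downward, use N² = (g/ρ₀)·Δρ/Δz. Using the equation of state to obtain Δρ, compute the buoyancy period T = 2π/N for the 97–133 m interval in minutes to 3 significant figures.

ΔT = +8.2 K, ΔS = +12.61 psu (deep − shallow).
Δρ/ρ₀ = −αΔT + βΔS = -1.722 × 10⁻³ + 9.5836 × 10⁻³ = 7.8616 × 10⁻³, so Δρ ≈ 8.058 kg m⁻³.
N² = (g/ρ₀)·Δρ/Δz = g·(Δρ/ρ₀)/Δz = 9.81 × 7.8616 × 10⁻³ / 36 = 2.1423 × 10⁻³ s⁻².
N = √(2.1423 × 10⁻³) = 0.046285 rad s⁻¹ → T = 2π/N = 135.75 s = 2.2625 min ≈ 2.26 min.

2.26 min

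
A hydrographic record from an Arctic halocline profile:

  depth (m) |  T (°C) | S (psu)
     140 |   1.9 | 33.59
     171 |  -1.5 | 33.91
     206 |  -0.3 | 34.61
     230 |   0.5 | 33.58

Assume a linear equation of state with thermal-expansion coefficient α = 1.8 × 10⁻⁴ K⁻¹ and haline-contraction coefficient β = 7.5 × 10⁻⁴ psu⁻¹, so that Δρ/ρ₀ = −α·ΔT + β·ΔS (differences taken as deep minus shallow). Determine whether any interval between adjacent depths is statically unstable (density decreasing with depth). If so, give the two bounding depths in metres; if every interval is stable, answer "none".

Evaluate Δρ/ρ₀ = −αΔT + βΔS across each adjacent pair:
  140–171 m: −αΔT+βΔS = −(1.8 × 10⁻⁴)(-3.4)+(7.5 × 10⁻⁴)(+0.32) = 8.5 × 10⁻⁴ → stable
  171–206 m: −αΔT+βΔS = −(1.8 × 10⁻⁴)(+1.2)+(7.5 × 10⁻⁴)(+0.70) = 3.1 × 10⁻⁴ → stable
  206–230 m: −αΔT+βΔS = −(1.8 × 10⁻⁴)(+0.8)+(7.5 × 10⁻⁴)(-1.03) = -9.2 × 10⁻⁴ → UNSTABLE
The 206–230 m interval has Δρ < 0: lighter water underlies denser water.

206–230 m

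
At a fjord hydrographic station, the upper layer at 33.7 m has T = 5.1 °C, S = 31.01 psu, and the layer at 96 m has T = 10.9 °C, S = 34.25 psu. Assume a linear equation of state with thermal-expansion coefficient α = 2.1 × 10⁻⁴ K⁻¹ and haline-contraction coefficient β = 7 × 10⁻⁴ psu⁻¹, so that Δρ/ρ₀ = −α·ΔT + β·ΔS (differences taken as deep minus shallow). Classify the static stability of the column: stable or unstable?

stable

ΔT = 10.9 − 5.1 = +5.8 K and ΔS = 34.25 − 31.01 = +3.24 psu (deep − shallow).
−αΔT = -1.218 × 10⁻³; βΔS = 2.268 × 10⁻³; sum Δρ/ρ₀ = 1.05 × 10⁻³.
Δρ/ρ₀ > 0, so Δρ > 0: deeper water is denser → statically stable.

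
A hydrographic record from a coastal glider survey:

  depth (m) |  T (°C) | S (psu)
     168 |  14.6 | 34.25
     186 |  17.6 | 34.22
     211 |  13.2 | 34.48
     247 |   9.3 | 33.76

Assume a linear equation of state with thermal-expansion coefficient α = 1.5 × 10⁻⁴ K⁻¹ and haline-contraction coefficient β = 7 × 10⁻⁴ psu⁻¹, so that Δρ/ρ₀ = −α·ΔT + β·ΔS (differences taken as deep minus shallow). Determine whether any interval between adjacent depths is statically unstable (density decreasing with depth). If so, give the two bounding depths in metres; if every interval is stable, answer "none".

Evaluate Δρ/ρ₀ = −αΔT + βΔS across each adjacent pair:
  168–186 m: −αΔT+βΔS = −(1.5 × 10⁻⁴)(+3.0)+(7 × 10⁻⁴)(-0.03) = -4.7 × 10⁻⁴ → UNSTABLE
  186–211 m: −αΔT+βΔS = −(1.5 × 10⁻⁴)(-4.4)+(7 × 10⁻⁴)(+0.26) = 8.4 × 10⁻⁴ → stable
  211–247 m: −αΔT+βΔS = −(1.5 × 10⁻⁴)(-3.9)+(7 × 10⁻⁴)(-0.72) = 8.1 × 10⁻⁵ → stable
The 168–186 m interval has Δρ < 0: lighter water underlies denser water.

168–186 m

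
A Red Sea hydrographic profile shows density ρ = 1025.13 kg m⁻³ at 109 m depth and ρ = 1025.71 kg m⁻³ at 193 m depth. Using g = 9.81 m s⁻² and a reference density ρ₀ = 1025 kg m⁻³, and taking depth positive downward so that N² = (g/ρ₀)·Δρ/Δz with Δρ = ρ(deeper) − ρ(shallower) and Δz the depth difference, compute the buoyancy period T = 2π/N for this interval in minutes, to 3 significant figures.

12.9 min

Δρ = 1025.71 − 1025.13 = 0.58 kg m⁻³ over Δz = 193 − 109 = 84 m.
N² = (9.81/1025) × (0.58/84) = 6.6084 × 10⁻⁵ s⁻².
N = √(6.6084 × 10⁻⁵) = 8.1292 × 10⁻³ rad s⁻¹, so T = 2π/N = 772.92 s = 12.882 min ≈ 12.9 min.
Since Δρ > 0 the layer is stably stratified.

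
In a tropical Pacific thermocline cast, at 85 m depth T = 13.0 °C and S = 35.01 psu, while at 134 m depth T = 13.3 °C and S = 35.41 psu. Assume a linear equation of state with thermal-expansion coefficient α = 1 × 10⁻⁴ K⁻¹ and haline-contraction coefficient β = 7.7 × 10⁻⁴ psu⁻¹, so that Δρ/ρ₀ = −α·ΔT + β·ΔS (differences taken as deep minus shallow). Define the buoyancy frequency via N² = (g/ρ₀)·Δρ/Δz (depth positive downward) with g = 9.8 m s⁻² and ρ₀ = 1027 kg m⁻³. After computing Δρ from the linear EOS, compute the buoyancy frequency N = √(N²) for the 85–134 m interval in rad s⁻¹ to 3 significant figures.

ΔT = +0.3 K, ΔS = +0.40 psu (deep − shallow).
Δρ/ρ₀ = −αΔT + βΔS = -3.00 × 10⁻⁵ + 3.08 × 10⁻⁴ = 2.78 × 10⁻⁴, so Δρ ≈ 0.2855 kg m⁻³.
N² = (g/ρ₀)·Δρ/Δz = g·(Δρ/ρ₀)/Δz = 9.8 × 2.78 × 10⁻⁴ / 49 = 5.5600 × 10⁻⁵ s⁻².
N = √(5.5600 × 10⁻⁵) = 7.4565 × 10⁻³ rad s⁻¹ ≈ 7.46 × 10⁻³ rad s⁻¹.

7.46 × 10⁻³ rad s⁻¹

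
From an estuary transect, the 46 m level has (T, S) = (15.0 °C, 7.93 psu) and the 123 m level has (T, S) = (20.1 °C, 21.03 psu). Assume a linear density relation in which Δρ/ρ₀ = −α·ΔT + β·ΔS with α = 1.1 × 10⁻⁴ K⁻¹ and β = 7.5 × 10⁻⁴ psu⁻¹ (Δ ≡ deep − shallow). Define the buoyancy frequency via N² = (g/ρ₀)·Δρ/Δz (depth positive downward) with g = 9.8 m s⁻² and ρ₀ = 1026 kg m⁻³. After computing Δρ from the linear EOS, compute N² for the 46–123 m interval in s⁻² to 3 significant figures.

ΔT = +5.1 K, ΔS = +13.10 psu (deep − shallow).
Δρ/ρ₀ = −αΔT + βΔS = -5.61 × 10⁻⁴ + 9.825 × 10⁻³ = 9.264 × 10⁻³, so Δρ ≈ 9.505 kg m⁻³.
N² = (g/ρ₀)·Δρ/Δz = g·(Δρ/ρ₀)/Δz = 9.8 × 9.264 × 10⁻³ / 77 = 1.1791 × 10⁻³ s⁻² ≈ 1.18 × 10⁻³ s⁻².

1.18 × 10⁻³ s⁻²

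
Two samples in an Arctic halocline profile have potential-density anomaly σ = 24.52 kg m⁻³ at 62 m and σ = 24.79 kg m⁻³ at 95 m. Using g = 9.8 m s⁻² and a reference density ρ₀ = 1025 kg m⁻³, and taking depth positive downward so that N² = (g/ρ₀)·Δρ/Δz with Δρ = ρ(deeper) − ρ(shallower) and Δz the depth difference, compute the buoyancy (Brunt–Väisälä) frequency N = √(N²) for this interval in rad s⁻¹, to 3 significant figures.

Δρ = 1024.79 − 1024.52 = 0.27 kg m⁻³ over Δz = 95 − 62 = 33 m.
N² = (9.8/1025) × (0.27/33) = 7.8226 × 10⁻⁵ s⁻².
N = √(7.8226 × 10⁻⁵) = 8.8445 × 10⁻³ rad s⁻¹ ≈ 8.84 × 10⁻³ rad s⁻¹.

8.84 × 10⁻³ rad s⁻¹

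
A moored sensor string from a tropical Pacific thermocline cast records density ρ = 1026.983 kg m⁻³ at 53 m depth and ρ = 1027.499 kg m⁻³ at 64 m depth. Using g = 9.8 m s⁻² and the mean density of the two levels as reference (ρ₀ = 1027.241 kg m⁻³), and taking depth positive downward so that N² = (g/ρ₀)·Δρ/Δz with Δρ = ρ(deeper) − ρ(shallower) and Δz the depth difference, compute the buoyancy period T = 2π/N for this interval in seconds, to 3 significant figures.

Δρ = 1027.499 − 1026.983 = 0.516 kg m⁻³ over Δz = 64 − 53 = 11 m.
N² = (9.8/1027.241) × (0.516/11) = 4.4752 × 10⁻⁴ s⁻².
N = √(4.4752 × 10⁻⁴) = 0.021155 rad s⁻¹, so T = 2π/N = 297.01 s ≈ 297 s.

297 s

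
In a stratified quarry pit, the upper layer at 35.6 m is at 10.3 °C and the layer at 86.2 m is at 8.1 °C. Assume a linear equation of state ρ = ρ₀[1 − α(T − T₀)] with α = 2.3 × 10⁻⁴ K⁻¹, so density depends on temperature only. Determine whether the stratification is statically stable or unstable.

stable

ΔT = 8.1 − 10.3 = -2.2 K, so Δρ/ρ₀ = −αΔT = 5.06 × 10⁻⁴.
Δρ/ρ₀ > 0, so Δρ > 0: deeper water is denser → statically stable.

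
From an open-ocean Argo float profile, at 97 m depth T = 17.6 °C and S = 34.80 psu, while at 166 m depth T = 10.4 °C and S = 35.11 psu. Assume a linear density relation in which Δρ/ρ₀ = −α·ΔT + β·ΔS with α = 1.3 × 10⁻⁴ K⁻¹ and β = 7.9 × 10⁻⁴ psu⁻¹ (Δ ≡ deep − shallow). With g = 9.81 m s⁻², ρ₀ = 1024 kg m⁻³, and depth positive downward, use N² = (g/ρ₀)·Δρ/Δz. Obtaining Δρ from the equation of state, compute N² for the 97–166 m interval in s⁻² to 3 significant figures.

1.68 × 10⁻⁴ s⁻²

ΔT = -7.2 K, ΔS = +0.31 psu (deep − shallow).
Δρ/ρ₀ = −αΔT + βΔS = 9.36 × 10⁻⁴ + 2.449 × 10⁻⁴ = 1.1809 × 10⁻³, so Δρ ≈ 1.209 kg m⁻³.
N² = (g/ρ₀)·Δρ/Δz = g·(Δρ/ρ₀)/Δz = 9.81 × 1.1809 × 10⁻³ / 69 = 1.6789 × 10⁻⁴ s⁻² ≈ 1.68 × 10⁻⁴ s⁻².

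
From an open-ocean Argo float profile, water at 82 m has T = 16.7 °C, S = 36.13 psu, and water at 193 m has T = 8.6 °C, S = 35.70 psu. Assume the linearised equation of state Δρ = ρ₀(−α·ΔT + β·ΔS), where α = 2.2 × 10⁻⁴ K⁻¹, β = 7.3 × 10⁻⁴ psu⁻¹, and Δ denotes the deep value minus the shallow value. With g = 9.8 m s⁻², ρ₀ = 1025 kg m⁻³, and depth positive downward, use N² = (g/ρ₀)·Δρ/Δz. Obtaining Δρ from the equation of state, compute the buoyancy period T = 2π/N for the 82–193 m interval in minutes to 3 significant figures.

9.20 min

ΔT = -8.1 K, ΔS = -0.43 psu (deep − shallow).
Δρ/ρ₀ = −αΔT + βΔS = 1.782 × 10⁻³ − 3.139 × 10⁻⁴ = 1.4681 × 10⁻³, so Δρ ≈ 1.505 kg m⁻³.
N² = (g/ρ₀)·Δρ/Δz = g·(Δρ/ρ₀)/Δz = 9.8 × 1.4681 × 10⁻³ / 111 = 1.2962 × 10⁻⁴ s⁻².
N = √(1.2962 × 10⁻⁴) = 0.011385 rad s⁻¹ → T = 2π/N = 551.88 s = 9.1980 min ≈ 9.20 min.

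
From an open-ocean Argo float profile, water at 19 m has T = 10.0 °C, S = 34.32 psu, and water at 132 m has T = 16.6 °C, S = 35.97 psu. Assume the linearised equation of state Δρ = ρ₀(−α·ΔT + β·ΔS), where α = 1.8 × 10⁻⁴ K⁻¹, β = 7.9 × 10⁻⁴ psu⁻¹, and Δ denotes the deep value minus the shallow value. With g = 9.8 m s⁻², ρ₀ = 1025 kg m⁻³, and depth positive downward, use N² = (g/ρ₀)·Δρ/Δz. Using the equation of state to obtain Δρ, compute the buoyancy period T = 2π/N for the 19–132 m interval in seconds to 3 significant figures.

ΔT = +6.6 K, ΔS = +1.65 psu (deep − shallow).
Δρ/ρ₀ = −αΔT + βΔS = -1.188 × 10⁻³ + 1.3035 × 10⁻³ = 1.155 × 10⁻⁴, so Δρ ≈ 0.1184 kg m⁻³.
N² = (g/ρ₀)·Δρ/Δz = g·(Δρ/ρ₀)/Δz = 9.8 × 1.155 × 10⁻⁴ / 113 = 1.0017 × 10⁻⁵ s⁻².
N = √(1.0017 × 10⁻⁵) = 3.1650 × 10⁻³ rad s⁻¹ → T = 2π/N = 1.9852 × 10³ s ≈ 1.99 × 10³ s.

1.99 × 10³ s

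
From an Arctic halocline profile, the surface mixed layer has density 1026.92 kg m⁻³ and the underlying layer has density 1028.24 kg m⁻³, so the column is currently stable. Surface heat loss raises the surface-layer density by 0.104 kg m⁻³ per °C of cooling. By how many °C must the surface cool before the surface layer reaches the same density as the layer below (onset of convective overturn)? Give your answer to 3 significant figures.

Density deficit of the surface layer: 1028.24 − 1026.92 = 1.32 kg m⁻³.
Required change = 1.32 / 0.104 = 12.7 °C.

12.7 °C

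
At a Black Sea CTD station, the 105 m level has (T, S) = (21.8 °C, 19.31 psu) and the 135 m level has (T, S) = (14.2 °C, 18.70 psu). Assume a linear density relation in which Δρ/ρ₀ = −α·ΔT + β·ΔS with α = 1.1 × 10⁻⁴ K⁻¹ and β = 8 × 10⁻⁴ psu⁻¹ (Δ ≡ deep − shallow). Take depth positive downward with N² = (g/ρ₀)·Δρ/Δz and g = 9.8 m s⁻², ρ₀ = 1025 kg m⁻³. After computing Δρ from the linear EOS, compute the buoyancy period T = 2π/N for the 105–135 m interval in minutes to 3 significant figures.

ΔT = -7.6 K, ΔS = -0.61 psu (deep − shallow).
Δρ/ρ₀ = −αΔT + βΔS = 8.36 × 10⁻⁴ − 4.88 × 10⁻⁴ = 3.48 × 10⁻⁴, so Δρ ≈ 0.3567 kg m⁻³.
N² = (g/ρ₀)·Δρ/Δz = g·(Δρ/ρ₀)/Δz = 9.8 × 3.48 × 10⁻⁴ / 30 = 1.1368 × 10⁻⁴ s⁻².
N = √(1.1368 × 10⁻⁴) = 0.010662 rad s⁻¹ → T = 2π/N = 589.31 s = 9.8218 min ≈ 9.82 min.

9.82 min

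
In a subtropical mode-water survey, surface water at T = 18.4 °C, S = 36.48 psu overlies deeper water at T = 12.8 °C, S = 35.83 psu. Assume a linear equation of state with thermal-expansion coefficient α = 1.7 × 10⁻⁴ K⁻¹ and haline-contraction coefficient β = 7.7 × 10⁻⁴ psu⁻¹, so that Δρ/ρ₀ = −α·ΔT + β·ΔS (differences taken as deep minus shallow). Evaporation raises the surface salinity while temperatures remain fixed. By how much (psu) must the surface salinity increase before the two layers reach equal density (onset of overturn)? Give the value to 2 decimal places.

Neutral buoyancy requires −α(T_deep − T_surf) + β(S_deep − S_surf′) = 0.
S_surf′ = S_deep − (α/β)·ΔT = 35.83 − (1.7 × 10⁻⁴/7.7 × 10⁻⁴)·(-5.6) = 37.0664 psu.
Increase required: 37.0664 − 36.48 = 0.5864 psu.

0.59 psu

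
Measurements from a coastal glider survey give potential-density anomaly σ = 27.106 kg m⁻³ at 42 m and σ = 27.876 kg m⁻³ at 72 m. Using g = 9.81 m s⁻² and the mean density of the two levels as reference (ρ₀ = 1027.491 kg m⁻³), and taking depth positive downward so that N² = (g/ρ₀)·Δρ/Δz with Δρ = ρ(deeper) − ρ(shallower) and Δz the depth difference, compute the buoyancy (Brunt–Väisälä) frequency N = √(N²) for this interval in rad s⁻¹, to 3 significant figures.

Δρ = 1027.876 − 1027.106 = 0.770 kg m⁻³ over Δz = 72 − 42 = 30 m.
N² = (9.81/1027.491) × (0.770/30) = 2.4505 × 10⁻⁴ s⁻².
N = √(2.4505 × 10⁻⁴) = 0.015654 rad s⁻¹ ≈ 0.0157 rad s⁻¹.

0.0157 rad s⁻¹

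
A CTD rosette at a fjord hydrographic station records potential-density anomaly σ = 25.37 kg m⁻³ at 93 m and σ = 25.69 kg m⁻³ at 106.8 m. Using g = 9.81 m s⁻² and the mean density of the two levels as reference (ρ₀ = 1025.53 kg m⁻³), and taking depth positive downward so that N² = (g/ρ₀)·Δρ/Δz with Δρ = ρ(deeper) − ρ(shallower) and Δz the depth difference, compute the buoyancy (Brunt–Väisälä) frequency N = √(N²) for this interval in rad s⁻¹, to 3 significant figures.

Δρ = 1025.69 − 1025.37 = 0.32 kg m⁻³ over Δz = 106.8 − 93 = 13.8 m.
N² = (9.81/1025.53) × (0.32/13.8) = 2.2182 × 10⁻⁴ s⁻².
N = √(2.2182 × 10⁻⁴) = 0.014894 rad s⁻¹ ≈ 0.0149 rad s⁻¹.

0.0149 rad s⁻¹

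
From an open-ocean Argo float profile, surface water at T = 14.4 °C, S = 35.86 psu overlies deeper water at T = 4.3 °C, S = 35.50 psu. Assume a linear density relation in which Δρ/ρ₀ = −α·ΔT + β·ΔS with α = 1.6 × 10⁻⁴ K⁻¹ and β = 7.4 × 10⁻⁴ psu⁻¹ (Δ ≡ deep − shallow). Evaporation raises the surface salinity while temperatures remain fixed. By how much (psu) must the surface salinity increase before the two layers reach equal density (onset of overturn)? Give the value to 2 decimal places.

1.82 psu

Neutral buoyancy requires −α(T_deep − T_surf) + β(S_deep − S_surf′) = 0.
S_surf′ = S_deep − (α/β)·ΔT = 35.50 − (1.6 × 10⁻⁴/7.4 × 10⁻⁴)·(-10.1) = 37.6838 psu.
Increase required: 37.6838 − 35.86 = 1.8238 psu.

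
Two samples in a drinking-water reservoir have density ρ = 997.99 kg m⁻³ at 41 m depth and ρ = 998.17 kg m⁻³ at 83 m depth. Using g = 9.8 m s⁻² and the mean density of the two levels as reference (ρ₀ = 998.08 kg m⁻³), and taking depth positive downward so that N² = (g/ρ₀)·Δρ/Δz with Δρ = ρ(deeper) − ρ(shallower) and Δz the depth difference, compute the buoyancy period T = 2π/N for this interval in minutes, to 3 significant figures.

Δρ = 998.17 − 997.99 = 0.18 kg m⁻³ over Δz = 83 − 41 = 42 m.
N² = (9.8/998.08) × (0.18/42) = 4.2081 × 10⁻⁵ s⁻².
N = √(4.2081 × 10⁻⁵) = 6.4870 × 10⁻³ rad s⁻¹, so T = 2π/N = 968.58 s = 16.143 min ≈ 16.1 min.

16.1 min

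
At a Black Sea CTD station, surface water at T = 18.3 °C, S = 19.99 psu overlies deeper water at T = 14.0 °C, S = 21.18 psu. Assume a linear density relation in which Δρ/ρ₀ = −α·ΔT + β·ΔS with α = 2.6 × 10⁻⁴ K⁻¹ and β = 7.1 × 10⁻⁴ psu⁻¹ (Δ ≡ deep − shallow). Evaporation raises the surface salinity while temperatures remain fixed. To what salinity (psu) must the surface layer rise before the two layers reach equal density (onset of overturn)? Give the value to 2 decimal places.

Neutral buoyancy requires −α(T_deep − T_surf) + β(S_deep − S_surf′) = 0.
S_surf′ = S_deep − (α/β)·ΔT = 21.18 − (2.6 × 10⁻⁴/7.1 × 10⁻⁴)·(-4.3) = 22.7546 psu.
Increase required: 22.7546 − 19.99 = 2.7646 psu.

22.75 psu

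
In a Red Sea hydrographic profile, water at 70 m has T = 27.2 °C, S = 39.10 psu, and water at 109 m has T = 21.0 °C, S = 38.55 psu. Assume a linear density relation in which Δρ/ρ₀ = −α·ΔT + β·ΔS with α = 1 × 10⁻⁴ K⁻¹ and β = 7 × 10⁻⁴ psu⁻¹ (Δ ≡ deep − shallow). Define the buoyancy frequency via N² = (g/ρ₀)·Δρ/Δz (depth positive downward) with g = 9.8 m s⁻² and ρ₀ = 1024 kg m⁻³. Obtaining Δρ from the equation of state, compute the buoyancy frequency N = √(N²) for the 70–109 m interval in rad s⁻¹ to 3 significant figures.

ΔT = -6.2 K, ΔS = -0.55 psu (deep − shallow).
Δρ/ρ₀ = −αΔT + βΔS = 6.20 × 10⁻⁴ − 3.85 × 10⁻⁴ = 2.35 × 10⁻⁴, so Δρ ≈ 0.2406 kg m⁻³.
N² = (g/ρ₀)·Δρ/Δz = g·(Δρ/ρ₀)/Δz = 9.8 × 2.35 × 10⁻⁴ / 39 = 5.9051 × 10⁻⁵ s⁻².
N = √(5.9051 × 10⁻⁵) = 7.6845 × 10⁻³ rad s⁻¹ ≈ 7.68 × 10⁻³ rad s⁻¹.

7.68 × 10⁻³ rad s⁻¹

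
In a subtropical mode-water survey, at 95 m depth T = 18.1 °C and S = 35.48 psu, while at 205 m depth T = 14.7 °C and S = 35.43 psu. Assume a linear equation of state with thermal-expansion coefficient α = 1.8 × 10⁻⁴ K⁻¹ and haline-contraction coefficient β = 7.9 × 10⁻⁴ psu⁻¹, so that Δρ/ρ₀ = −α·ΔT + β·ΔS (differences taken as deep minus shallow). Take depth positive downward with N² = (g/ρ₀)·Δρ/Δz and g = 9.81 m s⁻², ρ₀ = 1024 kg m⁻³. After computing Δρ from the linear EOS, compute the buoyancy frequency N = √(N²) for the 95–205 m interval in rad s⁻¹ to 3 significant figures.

7.15 × 10⁻³ rad s⁻¹

ΔT = -3.4 K, ΔS = -0.05 psu (deep − shallow).
Δρ/ρ₀ = −αΔT + βΔS = 6.12 × 10⁻⁴ − 3.95 × 10⁻⁵ = 5.725 × 10⁻⁴, so Δρ ≈ 0.5862 kg m⁻³.
N² = (g/ρ₀)·Δρ/Δz = g·(Δρ/ρ₀)/Δz = 9.81 × 5.725 × 10⁻⁴ / 110 = 5.1057 × 10⁻⁵ s⁻².
N = √(5.1057 × 10⁻⁵) = 7.1454 × 10⁻³ rad s⁻¹ ≈ 7.15 × 10⁻³ rad s⁻¹.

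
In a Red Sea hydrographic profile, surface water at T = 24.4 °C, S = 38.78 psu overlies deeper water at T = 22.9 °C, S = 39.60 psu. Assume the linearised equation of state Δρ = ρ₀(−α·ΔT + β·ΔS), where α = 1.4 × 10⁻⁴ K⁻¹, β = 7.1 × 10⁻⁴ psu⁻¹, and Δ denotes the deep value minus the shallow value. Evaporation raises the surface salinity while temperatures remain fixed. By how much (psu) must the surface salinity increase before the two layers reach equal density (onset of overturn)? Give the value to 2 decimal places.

1.12 psu

Neutral buoyancy requires −α(T_deep − T_surf) + β(S_deep − S_surf′) = 0.
S_surf′ = S_deep − (α/β)·ΔT = 39.60 − (1.4 × 10⁻⁴/7.1 × 10⁻⁴)·(-1.5) = 39.8958 psu.
Increase required: 39.8958 − 38.78 = 1.1158 psu.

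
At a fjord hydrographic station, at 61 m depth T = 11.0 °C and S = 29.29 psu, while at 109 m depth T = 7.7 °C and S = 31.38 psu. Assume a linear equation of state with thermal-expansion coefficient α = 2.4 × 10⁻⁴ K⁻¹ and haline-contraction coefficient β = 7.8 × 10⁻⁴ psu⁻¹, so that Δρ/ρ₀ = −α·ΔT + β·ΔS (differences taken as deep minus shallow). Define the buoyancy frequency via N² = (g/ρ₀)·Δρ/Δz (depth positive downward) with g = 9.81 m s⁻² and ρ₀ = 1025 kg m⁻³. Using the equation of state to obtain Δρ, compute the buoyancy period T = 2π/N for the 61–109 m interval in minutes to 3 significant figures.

ΔT = -3.3 K, ΔS = +2.09 psu (deep − shallow).
Δρ/ρ₀ = −αΔT + βΔS = 7.92 × 10⁻⁴ + 1.6302 × 10⁻³ = 2.4222 × 10⁻³, so Δρ ≈ 2.483 kg m⁻³.
N² = (g/ρ₀)·Δρ/Δz = g·(Δρ/ρ₀)/Δz = 9.81 × 2.4222 × 10⁻³ / 48 = 4.9504 × 10⁻⁴ s⁻².
N = √(4.9504 × 10⁻⁴) = 0.022249 rad s⁻¹ → T = 2π/N = 282.40 s = 4.7067 min ≈ 4.71 min.

4.71 min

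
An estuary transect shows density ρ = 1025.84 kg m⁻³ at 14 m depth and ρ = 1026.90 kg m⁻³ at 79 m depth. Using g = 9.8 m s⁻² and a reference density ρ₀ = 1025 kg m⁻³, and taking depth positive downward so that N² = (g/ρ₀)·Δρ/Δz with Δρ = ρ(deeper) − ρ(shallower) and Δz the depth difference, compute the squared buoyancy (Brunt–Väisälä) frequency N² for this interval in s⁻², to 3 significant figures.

Δρ = 1026.90 − 1025.84 = 1.06 kg m⁻³ over Δz = 79 − 14 = 65 m.
N² = (9.8/1025) × (1.06/65) = 1.5592 × 10⁻⁴ s⁻² ≈ 1.56 × 10⁻⁴ s⁻².
A positive N² confirms static stability across the interval.

1.56 × 10⁻⁴ s⁻²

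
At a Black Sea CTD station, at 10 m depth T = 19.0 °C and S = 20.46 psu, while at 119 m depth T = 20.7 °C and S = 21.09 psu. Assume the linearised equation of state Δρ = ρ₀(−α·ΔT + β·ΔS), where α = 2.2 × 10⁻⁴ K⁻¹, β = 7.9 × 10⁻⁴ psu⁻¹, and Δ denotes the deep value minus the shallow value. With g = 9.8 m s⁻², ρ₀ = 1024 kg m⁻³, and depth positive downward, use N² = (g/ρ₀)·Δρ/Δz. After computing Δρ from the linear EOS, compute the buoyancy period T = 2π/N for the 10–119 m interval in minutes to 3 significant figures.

31.4 min

ΔT = +1.7 K, ΔS = +0.63 psu (deep − shallow).
Δρ/ρ₀ = −αΔT + βΔS = -3.74 × 10⁻⁴ + 4.977 × 10⁻⁴ = 1.237 × 10⁻⁴, so Δρ ≈ 0.1267 kg m⁻³.
N² = (g/ρ₀)·Δρ/Δz = g·(Δρ/ρ₀)/Δz = 9.8 × 1.237 × 10⁻⁴ / 109 = 1.1122 × 10⁻⁵ s⁻².
N = √(1.1122 × 10⁻⁵) = 3.3350 × 10⁻³ rad s⁻¹ → T = 2π/N = 1.8840 × 10³ s = 31.400 min ≈ 31.4 min.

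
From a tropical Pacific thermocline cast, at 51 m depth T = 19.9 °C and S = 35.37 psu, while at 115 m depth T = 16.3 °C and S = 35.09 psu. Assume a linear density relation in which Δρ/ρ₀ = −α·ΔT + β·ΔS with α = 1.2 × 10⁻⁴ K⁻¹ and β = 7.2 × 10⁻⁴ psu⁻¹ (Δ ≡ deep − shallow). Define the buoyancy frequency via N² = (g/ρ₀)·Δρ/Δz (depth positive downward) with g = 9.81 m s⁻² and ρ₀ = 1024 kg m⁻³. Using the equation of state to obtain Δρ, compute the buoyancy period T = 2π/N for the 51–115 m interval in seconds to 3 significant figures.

1.06 × 10³ s

ΔT = -3.6 K, ΔS = -0.28 psu (deep − shallow).
Δρ/ρ₀ = −αΔT + βΔS = 4.32 × 10⁻⁴ − 2.016 × 10⁻⁴ = 2.304 × 10⁻⁴, so Δρ ≈ 0.2359 kg m⁻³.
N² = (g/ρ₀)·Δρ/Δz = g·(Δρ/ρ₀)/Δz = 9.81 × 2.304 × 10⁻⁴ / 64 = 3.5316 × 10⁻⁵ s⁻².
N = √(3.5316 × 10⁻⁵) = 5.9427 × 10⁻³ rad s⁻¹ → T = 2π/N = 1.0573 × 10³ s ≈ 1.06 × 10³ s.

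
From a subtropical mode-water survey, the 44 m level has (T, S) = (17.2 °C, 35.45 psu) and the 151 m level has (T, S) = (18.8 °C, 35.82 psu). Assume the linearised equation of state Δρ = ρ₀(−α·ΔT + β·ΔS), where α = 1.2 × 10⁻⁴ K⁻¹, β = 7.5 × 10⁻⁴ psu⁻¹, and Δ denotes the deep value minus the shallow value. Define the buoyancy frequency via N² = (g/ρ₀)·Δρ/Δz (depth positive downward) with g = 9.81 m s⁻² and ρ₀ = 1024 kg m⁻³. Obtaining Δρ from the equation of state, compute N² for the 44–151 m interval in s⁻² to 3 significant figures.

ΔT = +1.6 K, ΔS = +0.37 psu (deep − shallow).
Δρ/ρ₀ = −αΔT + βΔS = -1.92 × 10⁻⁴ + 2.775 × 10⁻⁴ = 8.55 × 10⁻⁵, so Δρ ≈ 0.08755 kg m⁻³.
N² = (g/ρ₀)·Δρ/Δz = g·(Δρ/ρ₀)/Δz = 9.81 × 8.55 × 10⁻⁵ / 107 = 7.8388 × 10⁻⁶ s⁻² ≈ 7.84 × 10⁻⁶ s⁻².

7.84 × 10⁻⁶ s⁻²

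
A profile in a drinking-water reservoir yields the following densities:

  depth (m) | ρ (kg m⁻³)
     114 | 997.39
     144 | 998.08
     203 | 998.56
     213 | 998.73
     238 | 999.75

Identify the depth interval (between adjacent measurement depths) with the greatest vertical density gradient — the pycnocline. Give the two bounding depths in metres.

213–238 m

Compute the density gradient over each adjacent pair:
  114–144 m: Δρ/Δz = 0.69/30 = 0.023 kg m⁻⁴
  144–203 m: Δρ/Δz = 0.48/59 = 8.1 × 10⁻³ kg m⁻⁴
  203–213 m: Δρ/Δz = 0.17/10 = 0.017 kg m⁻⁴
  213–238 m: Δρ/Δz = 1.02/25 = 0.041 kg m⁻⁴
The largest gradient is in the 213–238 m interval — the pycnocline.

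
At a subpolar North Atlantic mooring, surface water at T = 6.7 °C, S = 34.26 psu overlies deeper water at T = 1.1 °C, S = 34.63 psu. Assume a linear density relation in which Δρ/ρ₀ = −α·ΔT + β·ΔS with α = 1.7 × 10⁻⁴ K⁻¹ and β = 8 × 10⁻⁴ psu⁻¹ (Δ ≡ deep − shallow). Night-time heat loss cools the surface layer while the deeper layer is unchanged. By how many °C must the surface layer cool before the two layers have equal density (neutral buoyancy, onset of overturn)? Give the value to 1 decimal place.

Neutral buoyancy requires Δρ = 0, i.e. −α(T_deep − T_surf′) + β(S_deep − S_surf) = 0.
T_surf′ = T_deep − (β/α)·ΔS = 1.1 − (8 × 10⁻⁴/1.7 × 10⁻⁴)·(+0.37) = -0.641 °C.
Cooling required: 6.7 − (-0.641) = 7.341 °C.

7.3 °C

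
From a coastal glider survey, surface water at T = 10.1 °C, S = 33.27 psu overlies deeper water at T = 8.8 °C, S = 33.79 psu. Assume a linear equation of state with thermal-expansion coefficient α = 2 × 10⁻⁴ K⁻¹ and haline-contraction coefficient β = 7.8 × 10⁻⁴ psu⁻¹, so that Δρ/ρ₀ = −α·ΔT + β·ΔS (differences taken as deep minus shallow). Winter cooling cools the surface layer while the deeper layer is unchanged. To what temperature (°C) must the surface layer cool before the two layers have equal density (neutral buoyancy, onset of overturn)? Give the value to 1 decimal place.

6.8 °C

Neutral buoyancy requires Δρ = 0, i.e. −α(T_deep − T_surf′) + β(S_deep − S_surf) = 0.
T_surf′ = T_deep − (β/α)·ΔS = 8.8 − (7.8 × 10⁻⁴/2 × 10⁻⁴)·(+0.52) = 6.772 °C.
Cooling required: 10.1 − (6.772) = 3.328 °C.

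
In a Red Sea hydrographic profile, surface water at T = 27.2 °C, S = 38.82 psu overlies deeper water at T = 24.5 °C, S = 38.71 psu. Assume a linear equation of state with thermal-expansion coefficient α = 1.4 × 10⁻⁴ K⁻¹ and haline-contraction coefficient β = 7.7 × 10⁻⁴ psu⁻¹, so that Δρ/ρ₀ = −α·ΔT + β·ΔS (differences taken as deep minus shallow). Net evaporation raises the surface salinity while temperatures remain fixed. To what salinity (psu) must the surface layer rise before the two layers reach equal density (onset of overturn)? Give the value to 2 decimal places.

39.20 psu

Neutral buoyancy requires −α(T_deep − T_surf) + β(S_deep − S_surf′) = 0.
S_surf′ = S_deep − (α/β)·ΔT = 38.71 − (1.4 × 10⁻⁴/7.7 × 10⁻⁴)·(-2.7) = 39.2009 psu.
Increase required: 39.2009 − 38.82 = 0.3809 psu.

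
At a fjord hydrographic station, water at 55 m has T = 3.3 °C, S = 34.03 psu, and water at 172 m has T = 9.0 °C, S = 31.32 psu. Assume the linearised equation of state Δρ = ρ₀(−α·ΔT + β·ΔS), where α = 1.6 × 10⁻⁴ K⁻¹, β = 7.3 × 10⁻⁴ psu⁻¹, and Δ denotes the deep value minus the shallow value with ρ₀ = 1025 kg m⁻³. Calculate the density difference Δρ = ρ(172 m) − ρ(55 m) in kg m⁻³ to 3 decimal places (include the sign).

ΔT = +5.7 K, ΔS = -2.71 psu (deep − shallow).
Δρ/ρ₀ = −(1.6 × 10⁻⁴)(+5.7) + (7.3 × 10⁻⁴)(-2.71) = -2.8903 × 10⁻³.
Δρ = 1025 × (-2.8903 × 10⁻³) = -2.963 kg m⁻³.
Negative Δρ: lighter below, statically unstable.

-2.963 kg m⁻³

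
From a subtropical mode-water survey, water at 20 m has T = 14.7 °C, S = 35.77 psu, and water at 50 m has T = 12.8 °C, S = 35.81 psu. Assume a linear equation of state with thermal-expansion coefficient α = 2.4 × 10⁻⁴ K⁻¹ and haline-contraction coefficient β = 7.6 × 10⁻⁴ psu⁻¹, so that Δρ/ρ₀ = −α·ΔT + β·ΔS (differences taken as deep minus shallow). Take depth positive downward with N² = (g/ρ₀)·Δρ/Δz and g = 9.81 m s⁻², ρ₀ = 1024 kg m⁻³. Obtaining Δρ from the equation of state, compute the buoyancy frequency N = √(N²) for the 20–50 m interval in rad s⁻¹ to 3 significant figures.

ΔT = -1.9 K, ΔS = +0.04 psu (deep − shallow).
Δρ/ρ₀ = −αΔT + βΔS = 4.56 × 10⁻⁴ + 3.04 × 10⁻⁵ = 4.864 × 10⁻⁴, so Δρ ≈ 0.4981 kg m⁻³.
N² = (g/ρ₀)·Δρ/Δz = g·(Δρ/ρ₀)/Δz = 9.81 × 4.864 × 10⁻⁴ / 30 = 1.5905 × 10⁻⁴ s⁻².
N = √(1.5905 × 10⁻⁴) = 0.012612 rad s⁻¹ ≈ 0.0126 rad s⁻¹.

0.0126 rad s⁻¹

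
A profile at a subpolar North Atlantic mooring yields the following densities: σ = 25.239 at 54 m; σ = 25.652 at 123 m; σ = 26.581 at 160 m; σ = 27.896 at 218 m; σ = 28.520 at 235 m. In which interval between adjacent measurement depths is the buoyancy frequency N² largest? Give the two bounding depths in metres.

Compute the density gradient over each adjacent pair:
  54–123 m: Δρ/Δz = 0.413/69 = 6.0 × 10⁻³ kg m⁻⁴
  123–160 m: Δρ/Δz = 0.929/37 = 0.025 kg m⁻⁴
  160–218 m: Δρ/Δz = 1.315/58 = 0.023 kg m⁻⁴
  218–235 m: Δρ/Δz = 0.624/17 = 0.037 kg m⁻⁴
The largest gradient is in the 218–235 m interval — the pycnocline.

218–235 m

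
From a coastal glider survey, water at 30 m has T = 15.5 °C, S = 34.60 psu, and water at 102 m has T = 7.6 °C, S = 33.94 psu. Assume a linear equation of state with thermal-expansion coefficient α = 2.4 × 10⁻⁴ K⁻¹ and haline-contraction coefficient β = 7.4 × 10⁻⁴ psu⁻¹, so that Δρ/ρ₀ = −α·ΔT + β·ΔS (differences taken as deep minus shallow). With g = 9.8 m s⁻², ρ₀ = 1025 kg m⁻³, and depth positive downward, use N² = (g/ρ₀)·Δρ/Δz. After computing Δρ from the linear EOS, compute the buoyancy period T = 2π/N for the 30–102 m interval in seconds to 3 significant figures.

454 s

ΔT = -7.9 K, ΔS = -0.66 psu (deep − shallow).
Δρ/ρ₀ = −αΔT + βΔS = 1.896 × 10⁻³ − 4.884 × 10⁻⁴ = 1.4076 × 10⁻³, so Δρ ≈ 1.443 kg m⁻³.
N² = (g/ρ₀)·Δρ/Δz = g·(Δρ/ρ₀)/Δz = 9.8 × 1.4076 × 10⁻³ / 72 = 1.9159 × 10⁻⁴ s⁻².
N = √(1.9159 × 10⁻⁴) = 0.013842 rad s⁻¹ → T = 2π/N = 453.92 s ≈ 454 s.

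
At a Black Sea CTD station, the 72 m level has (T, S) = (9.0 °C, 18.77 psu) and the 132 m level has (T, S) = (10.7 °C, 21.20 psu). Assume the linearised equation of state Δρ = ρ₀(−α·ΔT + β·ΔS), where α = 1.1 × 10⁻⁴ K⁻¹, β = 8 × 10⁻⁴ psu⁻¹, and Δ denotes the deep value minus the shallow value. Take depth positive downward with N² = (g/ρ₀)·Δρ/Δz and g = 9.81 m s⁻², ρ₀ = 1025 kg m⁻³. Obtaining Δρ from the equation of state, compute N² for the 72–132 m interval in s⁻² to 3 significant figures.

ΔT = +1.7 K, ΔS = +2.43 psu (deep − shallow).
Δρ/ρ₀ = −αΔT + βΔS = -1.87 × 10⁻⁴ + 1.944 × 10⁻³ = 1.757 × 10⁻³, so Δρ ≈ 1.801 kg m⁻³.
N² = (g/ρ₀)·Δρ/Δz = g·(Δρ/ρ₀)/Δz = 9.81 × 1.757 × 10⁻³ / 60 = 2.8727 × 10⁻⁴ s⁻² ≈ 2.87 × 10⁻⁴ s⁻².

2.87 × 10⁻⁴ s⁻²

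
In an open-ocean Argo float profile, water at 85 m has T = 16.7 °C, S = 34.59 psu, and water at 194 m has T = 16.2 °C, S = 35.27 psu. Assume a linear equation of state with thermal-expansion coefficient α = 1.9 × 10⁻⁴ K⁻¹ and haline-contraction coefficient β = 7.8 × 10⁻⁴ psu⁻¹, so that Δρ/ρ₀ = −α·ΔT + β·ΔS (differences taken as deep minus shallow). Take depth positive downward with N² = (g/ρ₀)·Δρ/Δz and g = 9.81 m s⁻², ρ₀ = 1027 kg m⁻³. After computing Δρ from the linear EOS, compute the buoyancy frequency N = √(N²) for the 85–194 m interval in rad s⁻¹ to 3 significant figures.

7.50 × 10⁻³ rad s⁻¹

ΔT = -0.5 K, ΔS = +0.68 psu (deep − shallow).
Δρ/ρ₀ = −αΔT + βΔS = 9.50 × 10⁻⁵ + 5.304 × 10⁻⁴ = 6.254 × 10⁻⁴, so Δρ ≈ 0.6423 kg m⁻³.
N² = (g/ρ₀)·Δρ/Δz = g·(Δρ/ρ₀)/Δz = 9.81 × 6.254 × 10⁻⁴ / 109 = 5.6286 × 10⁻⁵ s⁻².
N = √(5.6286 × 10⁻⁵) = 7.5024 × 10⁻³ rad s⁻¹ ≈ 7.50 × 10⁻³ rad s⁻¹.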